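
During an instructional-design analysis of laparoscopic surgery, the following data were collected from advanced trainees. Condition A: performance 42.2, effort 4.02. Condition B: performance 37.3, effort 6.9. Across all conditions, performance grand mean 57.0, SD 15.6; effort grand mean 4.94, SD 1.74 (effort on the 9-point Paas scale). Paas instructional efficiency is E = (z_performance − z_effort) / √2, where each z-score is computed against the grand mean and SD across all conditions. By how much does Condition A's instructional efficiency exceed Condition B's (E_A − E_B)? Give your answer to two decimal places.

1.39

Condition A: z_P = (42.2 − 57.0)/15.6 = -0.9487; z_E = (4.02 − 4.94)/1.74 = -0.5287; E_A = (-0.9487 − (-0.5287))/√2 = -0.2970.
Condition B: z_P = (37.3 − 57.0)/15.6 = -1.2628; z_E = (6.9 − 4.94)/1.74 = 1.1264; E_B = (-1.2628 − 1.1264)/√2 = -1.6894.
E_A − E_B = -0.2970 − (-1.6894) = 1.3924 ≈ 1.39.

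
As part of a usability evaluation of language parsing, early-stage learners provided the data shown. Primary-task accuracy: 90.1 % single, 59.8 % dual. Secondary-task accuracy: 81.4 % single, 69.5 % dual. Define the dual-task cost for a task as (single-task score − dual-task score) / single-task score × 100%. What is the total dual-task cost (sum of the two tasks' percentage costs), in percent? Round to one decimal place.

Primary cost = (90.1 − 59.8) / 90.1 × 100% = 33.6293%.
Secondary cost = (81.4 − 69.5) / 81.4 × 100% = 14.6192%.
Total = 33.6293% + 14.6192% = 48.2485% ≈ 48.2%.

48.2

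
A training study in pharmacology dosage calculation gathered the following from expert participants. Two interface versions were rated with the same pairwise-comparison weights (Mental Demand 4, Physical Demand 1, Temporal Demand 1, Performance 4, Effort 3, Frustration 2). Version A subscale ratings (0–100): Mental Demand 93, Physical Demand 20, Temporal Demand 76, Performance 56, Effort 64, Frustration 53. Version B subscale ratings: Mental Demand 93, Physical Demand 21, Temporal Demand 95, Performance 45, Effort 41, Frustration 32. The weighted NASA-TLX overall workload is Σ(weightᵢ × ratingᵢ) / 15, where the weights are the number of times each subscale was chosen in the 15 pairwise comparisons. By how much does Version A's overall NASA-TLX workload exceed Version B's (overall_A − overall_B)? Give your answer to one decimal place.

9.0

Version A weighted sum = 4·93 + 1·20 + 1·76 + 4·56 + 3·64 + 2·53 = 372 + 20 + 76 + 224 + 192 + 106 = 990; overall_A = 990/15 = 66.0000.
Version B weighted sum = 4·93 + 1·21 + 1·95 + 4·45 + 3·41 + 2·32 = 372 + 21 + 95 + 180 + 123 + 64 = 855; overall_B = 855/15 = 57.0000.
Difference = 66.0000 − 57.0000 = 9.0000 ≈ 9.0.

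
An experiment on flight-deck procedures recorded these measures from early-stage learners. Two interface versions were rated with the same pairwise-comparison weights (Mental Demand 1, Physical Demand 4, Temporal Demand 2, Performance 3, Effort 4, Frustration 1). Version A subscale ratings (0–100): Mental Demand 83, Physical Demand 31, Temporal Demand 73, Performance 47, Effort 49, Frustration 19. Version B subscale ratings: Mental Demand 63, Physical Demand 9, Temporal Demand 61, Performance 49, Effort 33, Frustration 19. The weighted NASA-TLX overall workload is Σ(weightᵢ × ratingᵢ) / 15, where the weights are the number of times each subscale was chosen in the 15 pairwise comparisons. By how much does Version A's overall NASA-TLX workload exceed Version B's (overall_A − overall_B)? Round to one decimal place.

12.7

Version A weighted sum = 1·83 + 4·31 + 2·73 + 3·47 + 4·49 + 1·19 = 83 + 124 + 146 + 141 + 196 + 19 = 709; overall_A = 709/15 = 47.2667.
Version B weighted sum = 1·63 + 4·9 + 2·61 + 3·49 + 4·33 + 1·19 = 63 + 36 + 122 + 147 + 132 + 19 = 519; overall_B = 519/15 = 34.6000.
Difference = 47.2667 − 34.6000 = 12.6667 ≈ 12.7.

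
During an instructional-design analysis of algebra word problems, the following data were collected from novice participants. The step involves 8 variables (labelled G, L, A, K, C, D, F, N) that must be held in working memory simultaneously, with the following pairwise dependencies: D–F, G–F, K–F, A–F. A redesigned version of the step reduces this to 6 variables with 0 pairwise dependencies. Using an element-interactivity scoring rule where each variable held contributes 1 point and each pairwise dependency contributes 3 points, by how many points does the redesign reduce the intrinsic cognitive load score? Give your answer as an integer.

Original: 8 × 1 + 4 × 3 = 8 + 12 = 20.
Redesigned: 6 × 1 + 0 × 3 = 6 + 0 = 6.
Reduction = 20 − 6 = 14.

14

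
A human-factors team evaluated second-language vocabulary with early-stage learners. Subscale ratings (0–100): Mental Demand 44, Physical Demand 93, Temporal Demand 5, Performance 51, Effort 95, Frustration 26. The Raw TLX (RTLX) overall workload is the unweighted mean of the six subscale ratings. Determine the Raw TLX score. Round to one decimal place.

Sum of ratings = 44 + 93 + 5 + 51 + 95 + 26 = 314.
RTLX = 314 / 6 = 52.3333 ≈ 52.3.

52.3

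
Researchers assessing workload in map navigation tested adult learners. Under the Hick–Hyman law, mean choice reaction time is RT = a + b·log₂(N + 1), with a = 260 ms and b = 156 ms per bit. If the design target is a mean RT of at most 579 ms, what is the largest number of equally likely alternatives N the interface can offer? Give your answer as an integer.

Set 260 + 156·log₂(N + 1) ≤ 579.
log₂(N + 1) ≤ (579 − 260) / 156 = 2.0449.
N + 1 ≤ 2^2.0449 = 4.1264.
N ≤ 3.1264, so the largest integer N is 3.

3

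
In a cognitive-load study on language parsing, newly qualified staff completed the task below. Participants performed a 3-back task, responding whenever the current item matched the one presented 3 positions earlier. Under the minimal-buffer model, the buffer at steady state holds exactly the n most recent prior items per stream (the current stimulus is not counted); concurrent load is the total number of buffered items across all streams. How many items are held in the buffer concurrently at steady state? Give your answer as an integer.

3

The buffer holds the 3 most recent prior items.
Steady-state concurrent load = 3 items.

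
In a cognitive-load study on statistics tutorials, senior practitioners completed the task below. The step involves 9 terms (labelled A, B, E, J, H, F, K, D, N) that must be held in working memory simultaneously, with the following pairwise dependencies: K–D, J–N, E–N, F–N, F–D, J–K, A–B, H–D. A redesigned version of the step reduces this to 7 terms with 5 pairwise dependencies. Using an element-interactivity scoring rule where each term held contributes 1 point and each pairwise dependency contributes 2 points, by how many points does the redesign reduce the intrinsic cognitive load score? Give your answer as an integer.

8

Original: 9 × 1 + 8 × 2 = 9 + 16 = 25.
Redesigned: 7 × 1 + 5 × 2 = 7 + 10 = 17.
Reduction = 25 − 17 = 8.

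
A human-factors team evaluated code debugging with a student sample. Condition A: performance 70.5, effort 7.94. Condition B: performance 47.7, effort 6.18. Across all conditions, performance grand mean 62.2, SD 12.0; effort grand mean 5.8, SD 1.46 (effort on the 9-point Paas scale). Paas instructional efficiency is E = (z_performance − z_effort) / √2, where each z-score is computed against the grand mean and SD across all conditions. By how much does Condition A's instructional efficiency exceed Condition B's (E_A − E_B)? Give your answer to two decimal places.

Condition A: z_P = (70.5 − 62.2)/12.0 = 0.6917; z_E = (7.94 − 5.8)/1.46 = 1.4658; E_A = (0.6917 − 1.4658)/√2 = -0.5474.
Condition B: z_P = (47.7 − 62.2)/12.0 = -1.2083; z_E = (6.18 − 5.8)/1.46 = 0.2603; E_B = (-1.2083 − 0.2603)/√2 = -1.0385.
E_A − E_B = -0.5474 − (-1.0385) = 0.4911 ≈ 0.49.

0.49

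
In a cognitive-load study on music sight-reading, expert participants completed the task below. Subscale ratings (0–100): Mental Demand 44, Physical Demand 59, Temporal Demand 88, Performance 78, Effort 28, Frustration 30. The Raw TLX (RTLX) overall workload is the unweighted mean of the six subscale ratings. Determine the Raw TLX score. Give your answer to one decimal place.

54.5

Sum of ratings = 44 + 59 + 88 + 78 + 28 + 30 = 327.
RTLX = 327 / 6 = 54.5000 ≈ 54.5.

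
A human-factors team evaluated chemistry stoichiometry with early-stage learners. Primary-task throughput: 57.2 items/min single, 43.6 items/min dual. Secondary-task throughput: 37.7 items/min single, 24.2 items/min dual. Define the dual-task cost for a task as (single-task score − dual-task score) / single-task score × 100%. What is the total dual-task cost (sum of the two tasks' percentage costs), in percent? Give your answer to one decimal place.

Primary cost = (57.2 − 43.6) / 57.2 × 100% = 23.7762%.
Secondary cost = (37.7 − 24.2) / 37.7 × 100% = 35.8090%.
Total = 23.7762% + 35.8090% = 59.5852% ≈ 59.6%.

59.6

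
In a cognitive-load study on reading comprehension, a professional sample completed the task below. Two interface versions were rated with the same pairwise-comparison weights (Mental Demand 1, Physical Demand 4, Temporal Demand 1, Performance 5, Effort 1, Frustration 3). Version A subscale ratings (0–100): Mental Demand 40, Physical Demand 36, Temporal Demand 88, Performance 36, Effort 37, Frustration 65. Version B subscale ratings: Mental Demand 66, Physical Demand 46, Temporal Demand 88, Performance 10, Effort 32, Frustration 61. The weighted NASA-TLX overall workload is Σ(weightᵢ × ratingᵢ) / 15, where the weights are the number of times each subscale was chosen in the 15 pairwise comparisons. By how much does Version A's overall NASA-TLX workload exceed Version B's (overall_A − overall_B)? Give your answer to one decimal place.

5.4

Version A weighted sum = 1·40 + 4·36 + 1·88 + 5·36 + 1·37 + 3·65 = 40 + 144 + 88 + 180 + 37 + 195 = 684; overall_A = 684/15 = 45.6000.
Version B weighted sum = 1·66 + 4·46 + 1·88 + 5·10 + 1·32 + 3·61 = 66 + 184 + 88 + 50 + 32 + 183 = 603; overall_B = 603/15 = 40.2000.
Difference = 45.6000 − 40.2000 = 5.4000 ≈ 5.4.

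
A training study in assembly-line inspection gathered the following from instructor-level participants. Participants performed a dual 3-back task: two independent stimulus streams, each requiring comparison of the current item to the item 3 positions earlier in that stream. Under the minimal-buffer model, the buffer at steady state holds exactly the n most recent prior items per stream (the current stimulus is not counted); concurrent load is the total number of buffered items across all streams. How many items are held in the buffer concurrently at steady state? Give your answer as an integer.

Each stream's buffer holds its 3 most recent prior items.
Two independent streams: 2 × 3 = 6 buffered items at steady state.

6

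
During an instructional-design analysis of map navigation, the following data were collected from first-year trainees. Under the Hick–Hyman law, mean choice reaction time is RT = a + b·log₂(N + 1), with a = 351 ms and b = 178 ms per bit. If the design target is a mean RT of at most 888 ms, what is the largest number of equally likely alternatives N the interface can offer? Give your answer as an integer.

7

Set 351 + 178·log₂(N + 1) ≤ 888.
log₂(N + 1) ≤ (888 − 351) / 178 = 3.0169.
N + 1 ≤ 2^3.0169 = 8.0943.
N ≤ 7.0943, so the largest integer N is 7.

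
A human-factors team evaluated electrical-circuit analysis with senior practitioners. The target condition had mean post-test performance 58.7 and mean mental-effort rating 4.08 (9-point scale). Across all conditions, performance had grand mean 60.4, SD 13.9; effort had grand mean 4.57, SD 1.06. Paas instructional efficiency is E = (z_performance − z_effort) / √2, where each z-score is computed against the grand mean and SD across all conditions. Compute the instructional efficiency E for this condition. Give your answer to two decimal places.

0.24

z_performance = (58.7 − 60.4) / 13.9 = -1.7000 / 13.9 = -0.1223.
z_effort = (4.08 − 4.57) / 1.06 = -0.4900 / 1.06 = -0.4623.
z_P − z_E = -0.1223 − (-0.4623) = 0.3400.
E = 0.3400 / √2 = 0.3400 / 1.41421 = 0.2404 ≈ 0.24.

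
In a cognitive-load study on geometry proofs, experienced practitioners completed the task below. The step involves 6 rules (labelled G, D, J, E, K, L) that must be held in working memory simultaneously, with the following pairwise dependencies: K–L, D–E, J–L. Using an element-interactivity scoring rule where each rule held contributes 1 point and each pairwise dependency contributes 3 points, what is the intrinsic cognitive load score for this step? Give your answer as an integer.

Count of rules held simultaneously: 6.
Count of pairwise dependencies listed: 3.
Element contribution: 6 × 1 = 6.
Interaction contribution: 3 × 3 = 9.
Intrinsic load = 6 + 9 = 15.

15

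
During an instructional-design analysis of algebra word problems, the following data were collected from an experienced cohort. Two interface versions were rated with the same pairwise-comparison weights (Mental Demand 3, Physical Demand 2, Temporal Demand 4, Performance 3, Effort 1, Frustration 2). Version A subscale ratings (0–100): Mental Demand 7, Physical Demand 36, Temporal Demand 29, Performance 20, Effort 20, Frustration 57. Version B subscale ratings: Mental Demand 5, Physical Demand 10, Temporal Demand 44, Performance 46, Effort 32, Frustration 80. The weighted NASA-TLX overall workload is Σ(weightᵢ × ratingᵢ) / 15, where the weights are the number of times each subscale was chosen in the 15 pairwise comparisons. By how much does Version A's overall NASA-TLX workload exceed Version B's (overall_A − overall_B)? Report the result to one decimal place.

-9.2

Version A weighted sum = 3·7 + 2·36 + 4·29 + 3·20 + 1·20 + 2·57 = 21 + 72 + 116 + 60 + 20 + 114 = 403; overall_A = 403/15 = 26.8667.
Version B weighted sum = 3·5 + 2·10 + 4·44 + 3·46 + 1·32 + 2·80 = 15 + 20 + 176 + 138 + 32 + 160 = 541; overall_B = 541/15 = 36.0667.
Difference = 26.8667 − 36.0667 = -9.2000 ≈ -9.2.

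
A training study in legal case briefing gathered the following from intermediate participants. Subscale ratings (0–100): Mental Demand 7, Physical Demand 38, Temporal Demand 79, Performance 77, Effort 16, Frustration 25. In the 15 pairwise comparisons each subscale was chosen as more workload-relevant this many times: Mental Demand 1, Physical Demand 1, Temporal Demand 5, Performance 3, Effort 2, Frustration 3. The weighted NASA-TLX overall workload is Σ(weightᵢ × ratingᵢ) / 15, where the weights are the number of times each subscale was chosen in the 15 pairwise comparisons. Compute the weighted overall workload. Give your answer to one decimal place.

51.9

The tallies are the weights (they sum to 15).
Weighted sum = 1·7 + 1·38 + 5·79 + 3·77 + 2·16 + 3·25
            = 7 + 38 + 395 + 231 + 32 + 75 = 778.
Overall workload = 778 / 15 = 51.8667 ≈ 51.9.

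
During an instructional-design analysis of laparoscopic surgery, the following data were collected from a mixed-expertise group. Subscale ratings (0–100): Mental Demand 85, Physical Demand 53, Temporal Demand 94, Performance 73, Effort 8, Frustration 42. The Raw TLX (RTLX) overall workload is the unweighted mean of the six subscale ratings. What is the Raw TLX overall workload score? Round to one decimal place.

59.2

Sum of ratings = 85 + 53 + 94 + 73 + 8 + 42 = 355.
RTLX = 355 / 6 = 59.1667 ≈ 59.2.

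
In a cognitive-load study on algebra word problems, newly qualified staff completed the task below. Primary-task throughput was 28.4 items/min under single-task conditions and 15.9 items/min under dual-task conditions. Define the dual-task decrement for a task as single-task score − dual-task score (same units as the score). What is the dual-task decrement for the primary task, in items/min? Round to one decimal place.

12.5

Decrement = 28.4 − 15.9 = 12.5000 items/min ≈ 12.5 items/min.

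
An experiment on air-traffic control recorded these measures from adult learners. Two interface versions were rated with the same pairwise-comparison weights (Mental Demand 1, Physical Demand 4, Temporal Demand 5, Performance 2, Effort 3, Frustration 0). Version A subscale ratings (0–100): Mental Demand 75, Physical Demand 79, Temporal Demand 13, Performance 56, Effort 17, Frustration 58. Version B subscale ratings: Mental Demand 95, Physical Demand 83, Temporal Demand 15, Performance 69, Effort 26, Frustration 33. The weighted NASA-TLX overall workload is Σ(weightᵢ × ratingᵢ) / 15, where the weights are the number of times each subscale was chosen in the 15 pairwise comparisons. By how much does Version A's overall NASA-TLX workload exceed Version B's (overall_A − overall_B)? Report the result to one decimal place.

-6.6

Version A weighted sum = 1·75 + 4·79 + 5·13 + 2·56 + 3·17 + 0·58 = 75 + 316 + 65 + 112 + 51 + 0 = 619; overall_A = 619/15 = 41.2667.
Version B weighted sum = 1·95 + 4·83 + 5·15 + 2·69 + 3·26 + 0·33 = 95 + 332 + 75 + 138 + 78 + 0 = 718; overall_B = 718/15 = 47.8667.
Difference = 41.2667 − 47.8667 = -6.6000 ≈ -6.6.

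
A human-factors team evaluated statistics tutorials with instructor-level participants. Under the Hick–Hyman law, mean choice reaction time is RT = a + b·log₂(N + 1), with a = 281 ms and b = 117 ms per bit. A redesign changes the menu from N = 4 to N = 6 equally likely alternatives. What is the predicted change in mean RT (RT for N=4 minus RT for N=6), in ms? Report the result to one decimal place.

RT(4) = 281 + 117·log₂(5) = 281 + 117·2.3219 = 552.6623 ms.
RT(6) = 281 + 117·log₂(7) = 281 + 117·2.8074 = 609.4658 ms.
Difference = 552.6623 − 609.4658 = -56.8035 ≈ -56.8 ms.

-56.8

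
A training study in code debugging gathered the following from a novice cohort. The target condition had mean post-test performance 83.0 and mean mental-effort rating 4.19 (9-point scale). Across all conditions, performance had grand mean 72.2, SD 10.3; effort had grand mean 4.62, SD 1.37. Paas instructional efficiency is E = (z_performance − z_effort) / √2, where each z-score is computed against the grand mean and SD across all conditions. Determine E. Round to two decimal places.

z_performance = (83.0 − 72.2) / 10.3 = 10.8000 / 10.3 = 1.0485.
z_effort = (4.19 − 4.62) / 1.37 = -0.4300 / 1.37 = -0.3139.
z_P − z_E = 1.0485 − (-0.3139) = 1.3624.
E = 1.3624 / √2 = 1.3624 / 1.41421 = 0.9634 ≈ 0.96.

0.96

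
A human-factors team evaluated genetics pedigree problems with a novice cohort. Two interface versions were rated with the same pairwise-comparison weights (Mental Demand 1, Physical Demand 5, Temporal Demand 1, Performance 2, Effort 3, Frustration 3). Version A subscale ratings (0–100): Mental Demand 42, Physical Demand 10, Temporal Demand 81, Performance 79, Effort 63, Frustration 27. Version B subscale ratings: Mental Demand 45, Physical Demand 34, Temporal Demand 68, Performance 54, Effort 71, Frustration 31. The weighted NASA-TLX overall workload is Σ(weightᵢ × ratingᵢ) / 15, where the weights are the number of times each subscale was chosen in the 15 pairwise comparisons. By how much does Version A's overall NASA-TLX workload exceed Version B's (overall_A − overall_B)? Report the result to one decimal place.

-6.4

Version A weighted sum = 1·42 + 5·10 + 1·81 + 2·79 + 3·63 + 3·27 = 42 + 50 + 81 + 158 + 189 + 81 = 601; overall_A = 601/15 = 40.0667.
Version B weighted sum = 1·45 + 5·34 + 1·68 + 2·54 + 3·71 + 3·31 = 45 + 170 + 68 + 108 + 213 + 93 = 697; overall_B = 697/15 = 46.4667.
Difference = 40.0667 − 46.4667 = -6.4000 ≈ -6.4.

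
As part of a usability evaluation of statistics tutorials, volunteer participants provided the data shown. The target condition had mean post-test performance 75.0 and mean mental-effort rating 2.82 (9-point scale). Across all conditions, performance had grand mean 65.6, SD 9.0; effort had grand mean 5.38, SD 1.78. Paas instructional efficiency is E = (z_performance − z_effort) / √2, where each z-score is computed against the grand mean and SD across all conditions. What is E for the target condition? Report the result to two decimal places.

1.76

z_performance = (75.0 − 65.6) / 9.0 = 9.4000 / 9.0 = 1.0444.
z_effort = (2.82 − 5.38) / 1.78 = -2.5600 / 1.78 = -1.4382.
z_P − z_E = 1.0444 − (-1.4382) = 2.4826.
E = 2.4826 / √2 = 2.4826 / 1.41421 = 1.7555 ≈ 1.76.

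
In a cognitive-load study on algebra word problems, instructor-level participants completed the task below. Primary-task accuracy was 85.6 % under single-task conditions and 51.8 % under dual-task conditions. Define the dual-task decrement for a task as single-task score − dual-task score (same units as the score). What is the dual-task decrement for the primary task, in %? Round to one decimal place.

33.8

Decrement = 85.6 − 51.8 = 33.8000 % ≈ 33.8 %.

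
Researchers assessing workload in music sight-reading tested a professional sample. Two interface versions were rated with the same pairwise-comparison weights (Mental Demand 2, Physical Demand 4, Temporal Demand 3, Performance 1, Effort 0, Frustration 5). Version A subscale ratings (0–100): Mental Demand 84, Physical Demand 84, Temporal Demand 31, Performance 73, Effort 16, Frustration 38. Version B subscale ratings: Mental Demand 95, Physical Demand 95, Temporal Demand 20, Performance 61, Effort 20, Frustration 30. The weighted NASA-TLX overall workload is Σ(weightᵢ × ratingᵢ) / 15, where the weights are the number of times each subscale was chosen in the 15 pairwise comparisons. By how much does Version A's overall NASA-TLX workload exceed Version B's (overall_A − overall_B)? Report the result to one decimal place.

1.3

Version A weighted sum = 2·84 + 4·84 + 3·31 + 1·73 + 0·16 + 5·38 = 168 + 336 + 93 + 73 + 0 + 190 = 860; overall_A = 860/15 = 57.3333.
Version B weighted sum = 2·95 + 4·95 + 3·20 + 1·61 + 0·20 + 5·30 = 190 + 380 + 60 + 61 + 0 + 150 = 841; overall_B = 841/15 = 56.0667.
Difference = 57.3333 − 56.0667 = 1.2666 ≈ 1.3.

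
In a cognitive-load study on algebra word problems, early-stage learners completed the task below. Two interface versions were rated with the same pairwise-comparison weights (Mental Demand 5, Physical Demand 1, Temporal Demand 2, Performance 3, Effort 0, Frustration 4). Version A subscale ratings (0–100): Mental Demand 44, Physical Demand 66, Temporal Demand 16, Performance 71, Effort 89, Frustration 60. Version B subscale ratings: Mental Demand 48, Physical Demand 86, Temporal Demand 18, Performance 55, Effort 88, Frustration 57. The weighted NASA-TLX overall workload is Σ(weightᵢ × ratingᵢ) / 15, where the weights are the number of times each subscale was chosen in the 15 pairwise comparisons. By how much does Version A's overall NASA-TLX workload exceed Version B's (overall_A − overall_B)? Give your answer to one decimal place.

Version A weighted sum = 5·44 + 1·66 + 2·16 + 3·71 + 0·89 + 4·60 = 220 + 66 + 32 + 213 + 0 + 240 = 771; overall_A = 771/15 = 51.4000.
Version B weighted sum = 5·48 + 1·86 + 2·18 + 3·55 + 0·88 + 4·57 = 240 + 86 + 36 + 165 + 0 + 228 = 755; overall_B = 755/15 = 50.3333.
Difference = 51.4000 − 50.3333 = 1.0667 ≈ 1.1.

1.1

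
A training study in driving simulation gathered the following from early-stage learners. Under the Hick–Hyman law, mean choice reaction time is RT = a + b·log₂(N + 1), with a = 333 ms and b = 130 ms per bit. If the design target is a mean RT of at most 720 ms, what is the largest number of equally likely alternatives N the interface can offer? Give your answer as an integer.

6

Set 333 + 130·log₂(N + 1) ≤ 720.
log₂(N + 1) ≤ (720 − 333) / 130 = 2.9769.
N + 1 ≤ 2^2.9769 = 7.8729.
N ≤ 6.8729, so the largest integer N is 6.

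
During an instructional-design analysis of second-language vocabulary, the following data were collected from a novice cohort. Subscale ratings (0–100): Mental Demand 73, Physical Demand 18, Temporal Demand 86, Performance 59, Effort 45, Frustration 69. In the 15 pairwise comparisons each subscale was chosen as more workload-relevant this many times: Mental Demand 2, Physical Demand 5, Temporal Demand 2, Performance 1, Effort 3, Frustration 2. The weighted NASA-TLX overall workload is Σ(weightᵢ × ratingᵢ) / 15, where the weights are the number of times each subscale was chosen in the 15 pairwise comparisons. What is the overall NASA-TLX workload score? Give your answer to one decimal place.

49.3

The tallies are the weights (they sum to 15).
Weighted sum = 2·73 + 5·18 + 2·86 + 1·59 + 3·45 + 2·69
            = 146 + 90 + 172 + 59 + 135 + 138 = 740.
Overall workload = 740 / 15 = 49.3333 ≈ 49.3.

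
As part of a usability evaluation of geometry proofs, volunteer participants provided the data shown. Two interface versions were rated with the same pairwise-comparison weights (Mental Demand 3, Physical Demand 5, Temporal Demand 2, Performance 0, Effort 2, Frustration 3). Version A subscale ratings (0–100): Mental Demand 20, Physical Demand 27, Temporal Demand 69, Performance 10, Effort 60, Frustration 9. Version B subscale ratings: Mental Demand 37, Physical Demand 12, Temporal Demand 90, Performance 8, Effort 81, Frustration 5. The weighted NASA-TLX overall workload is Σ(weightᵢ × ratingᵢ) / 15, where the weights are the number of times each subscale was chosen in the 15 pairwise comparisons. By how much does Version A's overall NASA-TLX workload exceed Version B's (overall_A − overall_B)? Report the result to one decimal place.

-3.2

Version A weighted sum = 3·20 + 5·27 + 2·69 + 0·10 + 2·60 + 3·9 = 60 + 135 + 138 + 0 + 120 + 27 = 480; overall_A = 480/15 = 32.0000.
Version B weighted sum = 3·37 + 5·12 + 2·90 + 0·8 + 2·81 + 3·5 = 111 + 60 + 180 + 0 + 162 + 15 = 528; overall_B = 528/15 = 35.2000.
Difference = 32.0000 − 35.2000 = -3.2000 ≈ -3.2.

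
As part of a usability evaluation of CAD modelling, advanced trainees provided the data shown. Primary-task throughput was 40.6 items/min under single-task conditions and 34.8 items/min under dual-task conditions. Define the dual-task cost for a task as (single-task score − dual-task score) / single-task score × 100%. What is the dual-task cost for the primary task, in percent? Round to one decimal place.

14.3

Cost = (40.6 − 34.8) / 40.6 × 100%
     = 5.8000 / 40.6 × 100% = 14.2857%.
≈ 14.3%.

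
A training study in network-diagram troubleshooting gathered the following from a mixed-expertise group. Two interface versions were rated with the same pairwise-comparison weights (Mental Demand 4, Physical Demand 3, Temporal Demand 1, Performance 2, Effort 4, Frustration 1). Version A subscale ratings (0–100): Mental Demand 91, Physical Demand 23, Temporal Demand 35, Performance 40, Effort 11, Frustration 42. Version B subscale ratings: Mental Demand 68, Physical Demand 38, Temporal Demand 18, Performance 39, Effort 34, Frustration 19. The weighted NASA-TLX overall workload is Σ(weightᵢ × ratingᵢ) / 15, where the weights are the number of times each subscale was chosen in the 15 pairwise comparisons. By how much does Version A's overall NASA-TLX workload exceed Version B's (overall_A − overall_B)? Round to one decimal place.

Version A weighted sum = 4·91 + 3·23 + 1·35 + 2·40 + 4·11 + 1·42 = 364 + 69 + 35 + 80 + 44 + 42 = 634; overall_A = 634/15 = 42.2667.
Version B weighted sum = 4·68 + 3·38 + 1·18 + 2·39 + 4·34 + 1·19 = 272 + 114 + 18 + 78 + 136 + 19 = 637; overall_B = 637/15 = 42.4667.
Difference = 42.2667 − 42.4667 = -0.2000 ≈ -0.2.

-0.2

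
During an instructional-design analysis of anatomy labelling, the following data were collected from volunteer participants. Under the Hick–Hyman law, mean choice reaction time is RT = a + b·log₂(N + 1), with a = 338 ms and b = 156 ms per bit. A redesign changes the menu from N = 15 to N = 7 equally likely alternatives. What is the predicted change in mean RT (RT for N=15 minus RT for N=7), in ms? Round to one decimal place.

156.0

RT(15) = 338 + 156·log₂(16) = 338 + 156·4.0000 = 962.0000 ms.
RT(7) = 338 + 156·log₂(8) = 338 + 156·3.0000 = 806.0000 ms.
Difference = 962.0000 − 806.0000 = 156.0000 ≈ 156.0 ms.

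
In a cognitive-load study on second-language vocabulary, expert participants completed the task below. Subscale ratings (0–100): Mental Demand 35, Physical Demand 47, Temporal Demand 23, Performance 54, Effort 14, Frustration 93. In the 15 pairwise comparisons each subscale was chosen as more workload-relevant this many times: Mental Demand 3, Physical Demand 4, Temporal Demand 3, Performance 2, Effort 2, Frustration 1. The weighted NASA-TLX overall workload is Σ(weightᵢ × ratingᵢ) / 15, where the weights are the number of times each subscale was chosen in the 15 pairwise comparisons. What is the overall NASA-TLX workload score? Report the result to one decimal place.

The tallies are the weights (they sum to 15).
Weighted sum = 3·35 + 4·47 + 3·23 + 2·54 + 2·14 + 1·93
            = 105 + 188 + 69 + 108 + 28 + 93 = 591.
Overall workload = 591 / 15 = 39.4000 ≈ 39.4.

39.4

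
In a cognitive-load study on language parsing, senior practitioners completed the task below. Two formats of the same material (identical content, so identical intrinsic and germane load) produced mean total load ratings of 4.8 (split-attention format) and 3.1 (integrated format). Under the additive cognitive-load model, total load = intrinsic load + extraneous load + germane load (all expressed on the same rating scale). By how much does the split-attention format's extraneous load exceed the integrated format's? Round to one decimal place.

Intrinsic and germane load are equal across formats, so the difference in total load equals the difference in extraneous load.
Extraneous-load difference = 4.8 − 3.1 = 1.7.

1.7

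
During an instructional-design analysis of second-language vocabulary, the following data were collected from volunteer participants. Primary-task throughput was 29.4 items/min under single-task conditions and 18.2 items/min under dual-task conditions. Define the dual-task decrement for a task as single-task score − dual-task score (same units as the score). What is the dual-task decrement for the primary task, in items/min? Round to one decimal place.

Decrement = 29.4 − 18.2 = 11.2000 items/min ≈ 11.2 items/min.

11.2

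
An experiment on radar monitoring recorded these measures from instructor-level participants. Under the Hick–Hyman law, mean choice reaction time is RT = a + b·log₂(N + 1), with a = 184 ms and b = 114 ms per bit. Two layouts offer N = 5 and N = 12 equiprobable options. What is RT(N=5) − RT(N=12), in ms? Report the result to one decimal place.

RT(5) = 184 + 114·log₂(6) = 184 + 114·2.5850 = 478.6900 ms.
RT(12) = 184 + 114·log₂(13) = 184 + 114·3.7004 = 605.8456 ms.
Difference = 478.6900 − 605.8456 = -127.1556 ≈ -127.2 ms.

-127.2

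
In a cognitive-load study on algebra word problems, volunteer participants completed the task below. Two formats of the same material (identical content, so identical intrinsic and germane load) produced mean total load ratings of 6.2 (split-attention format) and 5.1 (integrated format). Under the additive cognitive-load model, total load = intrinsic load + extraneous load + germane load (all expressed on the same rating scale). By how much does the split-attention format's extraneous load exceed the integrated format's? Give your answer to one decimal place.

Intrinsic and germane load are equal across formats, so the difference in total load equals the difference in extraneous load.
Extraneous-load difference = 6.2 − 5.1 = 1.1.

1.1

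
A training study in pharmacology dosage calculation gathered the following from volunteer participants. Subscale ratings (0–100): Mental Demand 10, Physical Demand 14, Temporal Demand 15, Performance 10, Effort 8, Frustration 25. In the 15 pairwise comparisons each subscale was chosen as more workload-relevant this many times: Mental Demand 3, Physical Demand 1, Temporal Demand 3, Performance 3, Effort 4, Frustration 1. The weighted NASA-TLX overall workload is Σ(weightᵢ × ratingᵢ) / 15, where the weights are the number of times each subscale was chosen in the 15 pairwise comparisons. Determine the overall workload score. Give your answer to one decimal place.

11.7

The tallies are the weights (they sum to 15).
Weighted sum = 3·10 + 1·14 + 3·15 + 3·10 + 4·8 + 1·25
            = 30 + 14 + 45 + 30 + 32 + 25 = 176.
Overall workload = 176 / 15 = 11.7333 ≈ 11.7.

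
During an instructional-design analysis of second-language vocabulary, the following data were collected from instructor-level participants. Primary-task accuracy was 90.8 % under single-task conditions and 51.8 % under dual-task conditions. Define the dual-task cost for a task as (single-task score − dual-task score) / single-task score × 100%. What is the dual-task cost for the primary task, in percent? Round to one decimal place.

Cost = (90.8 − 51.8) / 90.8 × 100%
     = 39.0000 / 90.8 × 100% = 42.9515%.
≈ 43.0%.

43.0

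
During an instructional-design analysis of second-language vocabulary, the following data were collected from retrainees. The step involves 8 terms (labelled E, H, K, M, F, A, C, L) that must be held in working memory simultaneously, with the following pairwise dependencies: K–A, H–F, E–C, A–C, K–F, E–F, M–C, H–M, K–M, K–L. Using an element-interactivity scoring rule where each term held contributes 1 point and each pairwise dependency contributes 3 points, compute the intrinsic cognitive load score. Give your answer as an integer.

Count of terms held simultaneously: 8.
Count of pairwise dependencies listed: 10.
Element contribution: 8 × 1 = 8.
Interaction contribution: 10 × 3 = 30.
Intrinsic load = 8 + 30 = 38.

38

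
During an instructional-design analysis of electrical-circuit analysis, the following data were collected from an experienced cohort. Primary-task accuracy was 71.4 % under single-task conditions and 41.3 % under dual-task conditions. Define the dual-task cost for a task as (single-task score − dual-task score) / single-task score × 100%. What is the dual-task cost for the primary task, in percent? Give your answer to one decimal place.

Cost = (71.4 − 41.3) / 71.4 × 100%
     = 30.1000 / 71.4 × 100% = 42.1569%.
≈ 42.2%.

42.2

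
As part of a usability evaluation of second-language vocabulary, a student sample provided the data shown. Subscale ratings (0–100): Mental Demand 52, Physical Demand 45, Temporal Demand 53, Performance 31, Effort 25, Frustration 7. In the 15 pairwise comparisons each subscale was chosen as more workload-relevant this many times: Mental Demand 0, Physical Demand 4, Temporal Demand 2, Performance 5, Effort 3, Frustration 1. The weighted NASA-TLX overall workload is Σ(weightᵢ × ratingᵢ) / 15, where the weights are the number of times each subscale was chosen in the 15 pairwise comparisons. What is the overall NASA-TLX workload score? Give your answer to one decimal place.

The tallies are the weights (they sum to 15).
Weighted sum = 0·52 + 4·45 + 2·53 + 5·31 + 3·25 + 1·7
            = 0 + 180 + 106 + 155 + 75 + 7 = 523.
Overall workload = 523 / 15 = 34.8667 ≈ 34.9.

34.9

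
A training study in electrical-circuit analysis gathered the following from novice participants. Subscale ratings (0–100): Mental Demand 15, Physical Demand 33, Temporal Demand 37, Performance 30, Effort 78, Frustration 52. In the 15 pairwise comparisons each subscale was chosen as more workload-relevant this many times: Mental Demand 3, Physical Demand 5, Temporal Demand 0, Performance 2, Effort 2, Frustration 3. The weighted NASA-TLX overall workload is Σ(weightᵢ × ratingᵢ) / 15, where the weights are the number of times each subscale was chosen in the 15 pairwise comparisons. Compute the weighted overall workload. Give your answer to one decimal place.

38.8

The tallies are the weights (they sum to 15).
Weighted sum = 3·15 + 5·33 + 0·37 + 2·30 + 2·78 + 3·52
            = 45 + 165 + 0 + 60 + 156 + 156 = 582.
Overall workload = 582 / 15 = 38.8000 ≈ 38.8.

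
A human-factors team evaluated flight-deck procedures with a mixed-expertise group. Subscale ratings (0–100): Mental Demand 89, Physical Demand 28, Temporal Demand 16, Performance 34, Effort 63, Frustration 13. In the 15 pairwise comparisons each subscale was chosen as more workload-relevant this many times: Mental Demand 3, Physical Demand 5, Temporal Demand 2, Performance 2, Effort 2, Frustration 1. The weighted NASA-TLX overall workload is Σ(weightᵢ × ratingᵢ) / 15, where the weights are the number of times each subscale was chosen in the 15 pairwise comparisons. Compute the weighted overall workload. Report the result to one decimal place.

43.1

The tallies are the weights (they sum to 15).
Weighted sum = 3·89 + 5·28 + 2·16 + 2·34 + 2·63 + 1·13
            = 267 + 140 + 32 + 68 + 126 + 13 = 646.
Overall workload = 646 / 15 = 43.0667 ≈ 43.1.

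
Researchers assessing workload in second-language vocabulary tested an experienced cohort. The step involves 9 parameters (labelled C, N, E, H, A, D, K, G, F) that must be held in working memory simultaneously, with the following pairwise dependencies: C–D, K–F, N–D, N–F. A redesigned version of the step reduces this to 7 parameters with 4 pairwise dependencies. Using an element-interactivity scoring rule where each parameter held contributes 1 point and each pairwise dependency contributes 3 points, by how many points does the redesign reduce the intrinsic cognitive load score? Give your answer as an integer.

Original: 9 × 1 + 4 × 3 = 9 + 12 = 21.
Redesigned: 7 × 1 + 4 × 3 = 7 + 12 = 19.
Reduction = 21 − 19 = 2.

2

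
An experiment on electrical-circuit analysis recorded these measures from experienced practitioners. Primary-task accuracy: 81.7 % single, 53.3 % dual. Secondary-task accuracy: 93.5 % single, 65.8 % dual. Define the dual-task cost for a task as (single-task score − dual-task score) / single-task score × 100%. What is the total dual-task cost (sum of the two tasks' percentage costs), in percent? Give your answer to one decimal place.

64.4

Primary cost = (81.7 − 53.3) / 81.7 × 100% = 34.7613%.
Secondary cost = (93.5 − 65.8) / 93.5 × 100% = 29.6257%.
Total = 34.7613% + 29.6257% = 64.3870% ≈ 64.4%.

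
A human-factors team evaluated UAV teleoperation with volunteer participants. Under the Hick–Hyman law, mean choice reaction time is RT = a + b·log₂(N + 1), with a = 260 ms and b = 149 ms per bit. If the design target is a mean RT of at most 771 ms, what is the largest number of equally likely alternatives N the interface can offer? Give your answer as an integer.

Set 260 + 149·log₂(N + 1) ≤ 771.
log₂(N + 1) ≤ (771 − 260) / 149 = 3.4295.
N + 1 ≤ 2^3.4295 = 10.7741.
N ≤ 9.7741, so the largest integer N is 9.

9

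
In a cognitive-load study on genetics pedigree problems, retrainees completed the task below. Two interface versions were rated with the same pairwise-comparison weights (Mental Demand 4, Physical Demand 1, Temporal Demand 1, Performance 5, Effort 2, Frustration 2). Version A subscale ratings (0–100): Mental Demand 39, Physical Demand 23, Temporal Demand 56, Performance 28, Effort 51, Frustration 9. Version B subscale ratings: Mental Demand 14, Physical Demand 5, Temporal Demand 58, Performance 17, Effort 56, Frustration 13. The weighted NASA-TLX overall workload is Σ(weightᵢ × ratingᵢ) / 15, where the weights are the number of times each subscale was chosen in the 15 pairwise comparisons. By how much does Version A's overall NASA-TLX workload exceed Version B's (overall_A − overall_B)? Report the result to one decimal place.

Version A weighted sum = 4·39 + 1·23 + 1·56 + 5·28 + 2·51 + 2·9 = 156 + 23 + 56 + 140 + 102 + 18 = 495; overall_A = 495/15 = 33.0000.
Version B weighted sum = 4·14 + 1·5 + 1·58 + 5·17 + 2·56 + 2·13 = 56 + 5 + 58 + 85 + 112 + 26 = 342; overall_B = 342/15 = 22.8000.
Difference = 33.0000 − 22.8000 = 10.2000 ≈ 10.2.

10.2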